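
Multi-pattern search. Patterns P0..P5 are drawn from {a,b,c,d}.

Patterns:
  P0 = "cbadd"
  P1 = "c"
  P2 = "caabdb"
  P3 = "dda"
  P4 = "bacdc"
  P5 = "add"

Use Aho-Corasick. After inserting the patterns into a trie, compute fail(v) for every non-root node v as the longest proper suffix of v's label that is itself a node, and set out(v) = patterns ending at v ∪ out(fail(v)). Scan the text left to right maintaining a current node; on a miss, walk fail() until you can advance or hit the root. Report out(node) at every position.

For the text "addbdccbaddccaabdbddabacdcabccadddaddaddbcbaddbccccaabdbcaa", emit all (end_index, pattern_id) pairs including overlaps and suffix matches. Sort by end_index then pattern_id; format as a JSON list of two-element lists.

Build automaton:
Trie (insert patterns):
  0='ε' goto a→19 b→14 c→1 d→11
  1='c' goto a→6 b→2  [P1 ends]
  2='cb' goto a→3
  3='cba' goto d→4
  4='cbad' goto d→5
  5='cbadd' goto ·  [P0 ends]
  6='ca' goto a→7
  7='caa' goto b→8
  8='caab' goto d→9
  9='caabd' goto b→10
  10='caabdb' goto ·  [P2 ends]
  11='d' goto d→12
  12='dd' goto a→13
  13='dda' goto ·  [P3 ends]
  14='b' goto a→15
  15='ba' goto c→16
  16='bac' goto d→17
  17='bacd' goto c→18
  18='bacdc' goto ·  [P4 ends]
  19='a' goto d→20
  20='ad' goto d→21
  21='add' goto ·  [P5 ends]

BFS fail/out derivation:
  n1('c'): parent n0 fail=0; on 'c' 0 → fail=0;  out {1}∪∅={1}
  n11('d'): parent n0 fail=0; on 'd' 0 → fail=0;  out ∅∪∅=∅
  n14('b'): parent n0 fail=0; on 'b' 0 → fail=0;  out ∅∪∅=∅
  n19('a'): parent n0 fail=0; on 'a' 0 → fail=0;  out ∅∪∅=∅
  n2('cb'): parent n1 fail=0; on 'b' 0 → fail=14;  out ∅∪∅=∅
  n6('ca'): parent n1 fail=0; on 'a' 0 → fail=19;  out ∅∪∅=∅
  n12('dd'): parent n11 fail=0; on 'd' 0 → fail=11;  out ∅∪∅=∅
  n15('ba'): parent n14 fail=0; on 'a' 0 → fail=19;  out ∅∪∅=∅
  n20('ad'): parent n19 fail=0; on 'd' 0 → fail=11;  out ∅∪∅=∅
  n3('cba'): parent n2 fail=14; on 'a' 14 → fail=15;  out ∅∪∅=∅
  n7('caa'): parent n6 fail=19; on 'a' 19→0 → fail=19;  out ∅∪∅=∅
  n13('dda'): parent n12 fail=11; on 'a' 11→0 → fail=19;  out {3}∪∅={3}
  n16('bac'): parent n15 fail=19; on 'c' 19→0 → fail=1;  out ∅∪{1}={1}
  n21('add'): parent n20 fail=11; on 'd' 11 → fail=12;  out {5}∪∅={5}
  n4('cbad'): parent n3 fail=15; on 'd' 15→19 → fail=20;  out ∅∪∅=∅
  n8('caab'): parent n7 fail=19; on 'b' 19→0 → fail=14;  out ∅∪∅=∅
  n17('bacd'): parent n16 fail=1; on 'd' 1→0 → fail=11;  out ∅∪∅=∅
  n5('cbadd'): parent n4 fail=20; on 'd' 20 → fail=21;  out {0}∪{5}={0,5}
  n9('caabd'): parent n8 fail=14; on 'd' 14→0 → fail=11;  out ∅∪∅=∅
  n18('bacdc'): parent n17 fail=11; on 'c' 11→0 → fail=1;  out {4}∪{1}={1,4}
  n10('caabdb'): parent n9 fail=11; on 'b' 11→0 → fail=14;  out {2}∪∅={2}

Scan:
i=0 'a': node 0→19
i=1 'd': node 19→20
i=2 'd': node 20→21  emit P5@[0:2]
i=3 'b': node 21→14 (fail-walked)
i=4 'd': node 14→11 (fail-walked)
i=5 'c': node 11→1 (fail-walked)  emit P1@[5:5]
i=6 'c': node 1→1 (fail-walked)  emit P1@[6:6]
i=7 'b': node 1→2
i=8 'a': node 2→3
i=9 'd': node 3→4
i=10 'd': node 4→5  emit P0@[6:10],P5@[8:10]
i=11 'c': node 5→1 (fail-walked)  emit P1@[11:11]
i=12 'c': node 1→1 (fail-walked)  emit P1@[12:12]
i=13 'a': node 1→6
i=14 'a': node 6→7
i=15 'b': node 7→8
i=16 'd': node 8→9
i=17 'b': node 9→10  emit P2@[12:17]
i=18 'd': node 10→11 (fail-walked)
i=19 'd': node 11→12
i=20 'a': node 12→13  emit P3@[18:20]
i=21 'b': node 13→14 (fail-walked)
i=22 'a': node 14→15
i=23 'c': node 15→16  emit P1@[23:23]
i=24 'd': node 16→17
i=25 'c': node 17→18  emit P1@[25:25],P4@[21:25]
i=26 'a': node 18→6 (fail-walked)
i=27 'b': node 6→14 (fail-walked)
i=28 'c': node 14→1 (fail-walked)  emit P1@[28:28]
i=29 'c': node 1→1 (fail-walked)  emit P1@[29:29]
i=30 'a': node 1→6
i=31 'd': node 6→20 (fail-walked)
i=32 'd': node 20→21  emit P5@[30:32]
i=33 'd': node 21→12 (fail-walked)
i=34 'a': node 12→13  emit P3@[32:34]
i=35 'd': node 13→20 (fail-walked)
i=36 'd': node 20→21  emit P5@[34:36]
i=37 'a': node 21→13 (fail-walked)  emit P3@[35:37]
i=38 'd': node 13→20 (fail-walked)
i=39 'd': node 20→21  emit P5@[37:39]
i=40 'b': node 21→14 (fail-walked)
i=41 'c': node 14→1 (fail-walked)  emit P1@[41:41]
i=42 'b': node 1→2
i=43 'a': node 2→3
i=44 'd': node 3→4
i=45 'd': node 4→5  emit P0@[41:45],P5@[43:45]
i=46 'b': node 5→14 (fail-walked)
i=47 'c': node 14→1 (fail-walked)  emit P1@[47:47]
i=48 'c': node 1→1 (fail-walked)  emit P1@[48:48]
i=49 'c': node 1→1 (fail-walked)  emit P1@[49:49]
i=50 'c': node 1→1 (fail-walked)  emit P1@[50:50]
i=51 'a': node 1→6
i=52 'a': node 6→7
i=53 'b': node 7→8
i=54 'd': node 8→9
i=55 'b': node 9→10  emit P2@[50:55]
i=56 'c': node 10→1 (fail-walked)  emit P1@[56:56]
i=57 'a': node 1→6
i=58 'a': node 6→7

All matches (sorted): [[2,5],[5,1],[6,1],[10,0],[10,5],[11,1],[12,1],[17,2],[20,3],[23,1],[25,1],[25,4],[28,1],[29,1],[32,5],[34,3],[36,5],[37,3],[39,5],[41,1],[45,0],[45,5],[47,1],[48,1],[49,1],[50,1],[55,2],[56,1]]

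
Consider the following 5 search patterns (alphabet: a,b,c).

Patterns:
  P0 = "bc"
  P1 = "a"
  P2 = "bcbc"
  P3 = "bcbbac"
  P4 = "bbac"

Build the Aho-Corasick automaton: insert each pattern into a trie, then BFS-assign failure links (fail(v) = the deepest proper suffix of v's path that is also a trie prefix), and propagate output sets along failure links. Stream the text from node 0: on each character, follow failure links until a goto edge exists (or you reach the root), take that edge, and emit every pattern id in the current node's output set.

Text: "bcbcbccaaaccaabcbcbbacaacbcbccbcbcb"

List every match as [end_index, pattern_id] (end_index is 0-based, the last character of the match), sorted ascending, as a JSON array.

Build automaton:
Trie (insert patterns):
  n0 'ε': a→3 b→1
  n1 'b': b→9 c→2
  n2 'bc': b→4  ←P0
  n3 'a': ·  ←P1
  n4 'bcb': b→6 c→5
  n5 'bcbc': ·  ←P2
  n6 'bcbb': a→7
  n7 'bcbba': c→8
  n8 'bcbbac': ·  ←P3
  n9 'bb': a→10
  n10 'bba': c→11
  n11 'bbac': ·  ←P4

BFS fail/out derivation:
  fail(1) 'b': from fail(0)=0 chase 'b': 0 ⇒ 0;  out=∅∪out(0)=∅
  fail(3) 'a': from fail(0)=0 chase 'a': 0 ⇒ 0;  out={1}∪out(0)={1}
  fail(2) 'bc': from fail(1)=0 chase 'c': 0 ⇒ 0;  out={0}∪out(0)={0}
  fail(9) 'bb': from fail(1)=0 chase 'b': 0 ⇒ 1;  out=∅∪out(1)=∅
  fail(4) 'bcb': from fail(2)=0 chase 'b': 0 ⇒ 1;  out=∅∪out(1)=∅
  fail(10) 'bba': from fail(9)=1 chase 'a': 1→0 ⇒ 3;  out=∅∪out(3)={1}
  fail(5) 'bcbc': from fail(4)=1 chase 'c': 1 ⇒ 2;  out={2}∪out(2)={0,2}
  fail(6) 'bcbb': from fail(4)=1 chase 'b': 1 ⇒ 9;  out=∅∪out(9)=∅
  fail(11) 'bbac': from fail(10)=3 chase 'c': 3→0 ⇒ 0;  out={4}∪out(0)={4}
  fail(7) 'bcbba': from fail(6)=9 chase 'a': 9 ⇒ 10;  out=∅∪out(10)={1}
  fail(8) 'bcbbac': from fail(7)=10 chase 'c': 10 ⇒ 11;  out={3}∪out(11)={3,4}

Text stream:
[0] read 'b'  n0⇒n1
[1] read 'c'  n1⇒n2  ** P0@[0:1]
[2] read 'b'  n2⇒n4
[3] read 'c'  n4⇒n5  ** P0@[2:3],P2@[0:3]
[4] read 'b'  n5⇒n4 ·f
[5] read 'c'  n4⇒n5  ** P0@[4:5],P2@[2:5]
[6] read 'c'  n5⇒n0 ·f
[7] read 'a'  n0⇒n3  ** P1@[7:7]
[8] read 'a'  n3⇒n3 ·f  ** P1@[8:8]
[9] read 'a'  n3⇒n3 ·f  ** P1@[9:9]
[10] read 'c'  n3⇒n0 ·f
[11] read 'c'  n0⇒n0
[12] read 'a'  n0⇒n3  ** P1@[12:12]
[13] read 'a'  n3⇒n3 ·f  ** P1@[13:13]
[14] read 'b'  n3⇒n1 ·f
[15] read 'c'  n1⇒n2  ** P0@[14:15]
[16] read 'b'  n2⇒n4
[17] read 'c'  n4⇒n5  ** P0@[16:17],P2@[14:17]
[18] read 'b'  n5⇒n4 ·f
[19] read 'b'  n4⇒n6
[20] read 'a'  n6⇒n7  ** P1@[20:20]
[21] read 'c'  n7⇒n8  ** P3@[16:21],P4@[18:21]
[22] read 'a'  n8⇒n3 ·f  ** P1@[22:22]
[23] read 'a'  n3⇒n3 ·f  ** P1@[23:23]
[24] read 'c'  n3⇒n0 ·f
[25] read 'b'  n0⇒n1
[26] read 'c'  n1⇒n2  ** P0@[25:26]
[27] read 'b'  n2⇒n4
[28] read 'c'  n4⇒n5  ** P0@[27:28],P2@[25:28]
[29] read 'c'  n5⇒n0 ·f
[30] read 'b'  n0⇒n1
[31] read 'c'  n1⇒n2  ** P0@[30:31]
[32] read 'b'  n2⇒n4
[33] read 'c'  n4⇒n5  ** P0@[32:33],P2@[30:33]
[34] read 'b'  n5⇒n4 ·f

Matches: [[1,0],[3,0],[3,2],[5,0],[5,2],[7,1],[8,1],[9,1],[12,1],[13,1],[15,0],[17,0],[17,2],[20,1],[21,3],[21,4],[22,1],[23,1],[26,0],[28,0],[28,2],[31,0],[33,0],[33,2]]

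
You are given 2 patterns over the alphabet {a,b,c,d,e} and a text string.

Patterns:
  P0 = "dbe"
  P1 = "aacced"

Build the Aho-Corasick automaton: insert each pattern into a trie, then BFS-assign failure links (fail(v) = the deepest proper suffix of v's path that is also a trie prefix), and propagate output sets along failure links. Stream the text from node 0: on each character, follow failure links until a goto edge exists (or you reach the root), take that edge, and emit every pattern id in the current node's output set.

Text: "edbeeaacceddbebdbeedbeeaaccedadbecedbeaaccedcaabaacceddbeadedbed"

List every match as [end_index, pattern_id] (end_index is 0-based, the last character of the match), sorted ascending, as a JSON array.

Build automaton:
Trie nodes:
  n0 'ε': a→4 d→1
  n1 'd': b→2
  n2 'db': e→3
  n3 'dbe': ·  ←P0
  n4 'a': a→5
  n5 'aa': c→6
  n6 'aac': c→7
  n7 'aacc': e→8
  n8 'aacce': d→9
  n9 'aacced': ·  ←P1

Failure links (BFS by depth):
  n1('d'): parent n0 fail=0; on 'd' 0 → fail=0;  out ∅∪∅=∅
  n4('a'): parent n0 fail=0; on 'a' 0 → fail=0;  out ∅∪∅=∅
  n2('db'): parent n1 fail=0; on 'b' 0 → fail=0;  out ∅∪∅=∅
  n5('aa'): parent n4 fail=0; on 'a' 0 → fail=4;  out ∅∪∅=∅
  n3('dbe'): parent n2 fail=0; on 'e' 0 → fail=0;  out {0}∪∅={0}
  n6('aac'): parent n5 fail=4; on 'c' 4→0 → fail=0;  out ∅∪∅=∅
  n7('aacc'): parent n6 fail=0; on 'c' 0 → fail=0;  out ∅∪∅=∅
  n8('aacce'): parent n7 fail=0; on 'e' 0 → fail=0;  out ∅∪∅=∅
  n9('aacced'): parent n8 fail=0; on 'd' 0 → fail=1;  out {1}∪∅={1}

Run:
[0] read 'e'  n0⇒n0
[1] read 'd'  n0⇒n1
[2] read 'b'  n1⇒n2
[3] read 'e'  n2⇒n3  ** P0@[1:3]
[4] read 'e'  n3⇒n0 ·f
[5] read 'a'  n0⇒n4
[6] read 'a'  n4⇒n5
[7] read 'c'  n5⇒n6
[8] read 'c'  n6⇒n7
[9] read 'e'  n7⇒n8
[10] read 'd'  n8⇒n9  ** P1@[5:10]
[11] read 'd'  n9⇒n1 ·f
[12] read 'b'  n1⇒n2
[13] read 'e'  n2⇒n3  ** P0@[11:13]
[14] read 'b'  n3⇒n0 ·f
[15] read 'd'  n0⇒n1
[16] read 'b'  n1⇒n2
[17] read 'e'  n2⇒n3  ** P0@[15:17]
[18] read 'e'  n3⇒n0 ·f
[19] read 'd'  n0⇒n1
[20] read 'b'  n1⇒n2
[21] read 'e'  n2⇒n3  ** P0@[19:21]
[22] read 'e'  n3⇒n0 ·f
[23] read 'a'  n0⇒n4
[24] read 'a'  n4⇒n5
[25] read 'c'  n5⇒n6
[26] read 'c'  n6⇒n7
[27] read 'e'  n7⇒n8
[28] read 'd'  n8⇒n9  ** P1@[23:28]
[29] read 'a'  n9⇒n4 ·f
[30] read 'd'  n4⇒n1 ·f
[31] read 'b'  n1⇒n2
[32] read 'e'  n2⇒n3  ** P0@[30:32]
[33] read 'c'  n3⇒n0 ·f
[34] read 'e'  n0⇒n0
[35] read 'd'  n0⇒n1
[36] read 'b'  n1⇒n2
[37] read 'e'  n2⇒n3  ** P0@[35:37]
[38] read 'a'  n3⇒n4 ·f
[39] read 'a'  n4⇒n5
[40] read 'c'  n5⇒n6
[41] read 'c'  n6⇒n7
[42] read 'e'  n7⇒n8
[43] read 'd'  n8⇒n9  ** P1@[38:43]
[44] read 'c'  n9⇒n0 ·f
[45] read 'a'  n0⇒n4
[46] read 'a'  n4⇒n5
[47] read 'b'  n5⇒n0 ·f
[48] read 'a'  n0⇒n4
[49] read 'a'  n4⇒n5
[50] read 'c'  n5⇒n6
[51] read 'c'  n6⇒n7
[52] read 'e'  n7⇒n8
[53] read 'd'  n8⇒n9  ** P1@[48:53]
[54] read 'd'  n9⇒n1 ·f
[55] read 'b'  n1⇒n2
[56] read 'e'  n2⇒n3  ** P0@[54:56]
[57] read 'a'  n3⇒n4 ·f
[58] read 'd'  n4⇒n1 ·f
[59] read 'e'  n1⇒n0 ·f
[60] read 'd'  n0⇒n1
[61] read 'b'  n1⇒n2
[62] read 'e'  n2⇒n3  ** P0@[60:62]
[63] read 'd'  n3⇒n1 ·f

Matches: [[3,0],[10,1],[13,0],[17,0],[21,0],[28,1],[32,0],[37,0],[43,1],[53,1],[56,0],[62,0]]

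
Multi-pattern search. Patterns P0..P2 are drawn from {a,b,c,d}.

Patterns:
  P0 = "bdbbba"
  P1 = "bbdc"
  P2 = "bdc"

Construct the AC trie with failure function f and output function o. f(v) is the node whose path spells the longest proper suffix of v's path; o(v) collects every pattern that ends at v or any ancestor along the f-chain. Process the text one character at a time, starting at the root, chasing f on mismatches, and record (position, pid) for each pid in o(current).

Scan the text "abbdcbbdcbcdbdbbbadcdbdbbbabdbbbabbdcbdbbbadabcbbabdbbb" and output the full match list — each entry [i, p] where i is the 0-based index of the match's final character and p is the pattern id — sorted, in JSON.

Build:
Trie nodes:
  n0 'ε': b→1
  n1 'b': b→7 d→2
  n2 'bd': b→3 c→10
  n3 'bdb': b→4
  n4 'bdbb': b→5
  n5 'bdbbb': a→6
  n6 'bdbbba': ·  [P0 ends]
  n7 'bb': d→8
  n8 'bbd': c→9
  n9 'bbdc': ·  [P1 ends]
  n10 'bdc': ·  [P2 ends]

BFS fail/out derivation:
  n1('b'): parent n0 fail=0; on 'b' 0 → fail=0;  out ∅∪∅=∅
  n2('bd'): parent n1 fail=0; on 'd' 0 → fail=0;  out ∅∪∅=∅
  n7('bb'): parent n1 fail=0; on 'b' 0 → fail=1;  out ∅∪∅=∅
  n3('bdb'): parent n2 fail=0; on 'b' 0 → fail=1;  out ∅∪∅=∅
  n8('bbd'): parent n7 fail=1; on 'd' 1 → fail=2;  out ∅∪∅=∅
  n10('bdc'): parent n2 fail=0; on 'c' 0 → fail=0;  out {2}∪∅={2}
  n4('bdbb'): parent n3 fail=1; on 'b' 1 → fail=7;  out ∅∪∅=∅
  n9('bbdc'): parent n8 fail=2; on 'c' 2 → fail=10;  out {1}∪{2}={1,2}
  n5('bdbbb'): parent n4 fail=7; on 'b' 7→1 → fail=7;  out ∅∪∅=∅
  n6('bdbbba'): parent n5 fail=7; on 'a' 7→1→0 → fail=0;  out {0}∪∅={0}

Text stream:
pos 0 'a': at 0
pos 1 'b': at 1
pos 2 'b': at 7
pos 3 'd': at 8
pos 4 'c': at 9  → match P1@[1:4],P2@[2:4]
pos 5 'b': at 1 (fail-walked)
pos 6 'b': at 7
pos 7 'd': at 8
pos 8 'c': at 9  → match P1@[5:8],P2@[6:8]
pos 9 'b': at 1 (fail-walked)
pos 10 'c': at 0 (fail-walked)
pos 11 'd': at 0
pos 12 'b': at 1
pos 13 'd': at 2
pos 14 'b': at 3
pos 15 'b': at 4
pos 16 'b': at 5
pos 17 'a': at 6  → match P0@[12:17]
pos 18 'd': at 0 (fail-walked)
pos 19 'c': at 0
pos 20 'd': at 0
pos 21 'b': at 1
pos 22 'd': at 2
pos 23 'b': at 3
pos 24 'b': at 4
pos 25 'b': at 5
pos 26 'a': at 6  → match P0@[21:26]
pos 27 'b': at 1 (fail-walked)
pos 28 'd': at 2
pos 29 'b': at 3
pos 30 'b': at 4
pos 31 'b': at 5
pos 32 'a': at 6  → match P0@[27:32]
pos 33 'b': at 1 (fail-walked)
pos 34 'b': at 7
pos 35 'd': at 8
pos 36 'c': at 9  → match P1@[33:36],P2@[34:36]
pos 37 'b': at 1 (fail-walked)
pos 38 'd': at 2
pos 39 'b': at 3
pos 40 'b': at 4
pos 41 'b': at 5
pos 42 'a': at 6  → match P0@[37:42]
pos 43 'd': at 0 (fail-walked)
pos 44 'a': at 0
pos 45 'b': at 1
pos 46 'c': at 0 (fail-walked)
pos 47 'b': at 1
pos 48 'b': at 7
pos 49 'a': at 0 (fail-walked)
pos 50 'b': at 1
pos 51 'd': at 2
pos 52 'b': at 3
pos 53 'b': at 4
pos 54 'b': at 5

All matches (sorted): [[4,1],[4,2],[8,1],[8,2],[17,0],[26,0],[32,0],[36,1],[36,2],[42,0]]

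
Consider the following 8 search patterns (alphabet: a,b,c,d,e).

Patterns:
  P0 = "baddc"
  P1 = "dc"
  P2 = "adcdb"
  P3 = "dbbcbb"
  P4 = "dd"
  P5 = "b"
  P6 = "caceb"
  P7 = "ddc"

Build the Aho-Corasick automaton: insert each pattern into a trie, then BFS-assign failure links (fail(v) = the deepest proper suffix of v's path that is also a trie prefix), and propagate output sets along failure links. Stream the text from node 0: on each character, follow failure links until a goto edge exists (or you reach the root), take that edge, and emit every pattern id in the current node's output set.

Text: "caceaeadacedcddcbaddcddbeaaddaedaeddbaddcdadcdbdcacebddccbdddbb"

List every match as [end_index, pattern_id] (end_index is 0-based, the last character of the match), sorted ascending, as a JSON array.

Build:
Trie (insert patterns):
  0='ε' goto a→8 b→1 c→19 d→6
  1='b' goto a→2  ←P5
  2='ba' goto d→3
  3='bad' goto d→4
  4='badd' goto c→5
  5='baddc' goto ·  ←P0
  6='d' goto b→13 c→7 d→18
  7='dc' goto ·  ←P1
  8='a' goto d→9
  9='ad' goto c→10
  10='adc' goto d→11
  11='adcd' goto b→12
  12='adcdb' goto ·  ←P2
  13='db' goto b→14
  14='dbb' goto c→15
  15='dbbc' goto b→16
  16='dbbcb' goto b→17
  17='dbbcbb' goto ·  ←P3
  18='dd' goto c→24  ←P4
  19='c' goto a→20
  20='ca' goto c→21
  21='cac' goto e→22
  22='cace' goto b→23
  23='caceb' goto ·  ←P6
  24='ddc' goto ·  ←P7

BFS fail/out derivation:
  n1('b'): parent n0 fail=0; on 'b' 0 → fail=0;  out {5}∪∅={5}
  n6('d'): parent n0 fail=0; on 'd' 0 → fail=0;  out ∅∪∅=∅
  n8('a'): parent n0 fail=0; on 'a' 0 → fail=0;  out ∅∪∅=∅
  n19('c'): parent n0 fail=0; on 'c' 0 → fail=0;  out ∅∪∅=∅
  n2('ba'): parent n1 fail=0; on 'a' 0 → fail=8;  out ∅∪∅=∅
  n7('dc'): parent n6 fail=0; on 'c' 0 → fail=19;  out {1}∪∅={1}
  n9('ad'): parent n8 fail=0; on 'd' 0 → fail=6;  out ∅∪∅=∅
  n13('db'): parent n6 fail=0; on 'b' 0 → fail=1;  out ∅∪{5}={5}
  n18('dd'): parent n6 fail=0; on 'd' 0 → fail=6;  out {4}∪∅={4}
  n20('ca'): parent n19 fail=0; on 'a' 0 → fail=8;  out ∅∪∅=∅
  n3('bad'): parent n2 fail=8; on 'd' 8 → fail=9;  out ∅∪∅=∅
  n10('adc'): parent n9 fail=6; on 'c' 6 → fail=7;  out ∅∪{1}={1}
  n14('dbb'): parent n13 fail=1; on 'b' 1→0 → fail=1;  out ∅∪{5}={5}
  n21('cac'): parent n20 fail=8; on 'c' 8→0 → fail=19;  out ∅∪∅=∅
  n24('ddc'): parent n18 fail=6; on 'c' 6 → fail=7;  out {7}∪{1}={1,7}
  n4('badd'): parent n3 fail=9; on 'd' 9→6 → fail=18;  out ∅∪{4}={4}
  n11('adcd'): parent n10 fail=7; on 'd' 7→19→0 → fail=6;  out ∅∪∅=∅
  n15('dbbc'): parent n14 fail=1; on 'c' 1→0 → fail=19;  out ∅∪∅=∅
  n22('cace'): parent n21 fail=19; on 'e' 19→0 → fail=0;  out ∅∪∅=∅
  n5('baddc'): parent n4 fail=18; on 'c' 18 → fail=24;  out {0}∪{1,7}={0,1,7}
  n12('adcdb'): parent n11 fail=6; on 'b' 6 → fail=13;  out {2}∪{5}={2,5}
  n16('dbbcb'): parent n15 fail=19; on 'b' 19→0 → fail=1;  out ∅∪{5}={5}
  n23('caceb'): parent n22 fail=0; on 'b' 0 → fail=1;  out {6}∪{5}={5,6}
  n17('dbbcbb'): parent n16 fail=1; on 'b' 1→0 → fail=1;  out {3}∪{5}={3,5}

Scan:
i=0 'c': node 0→19
i=1 'a': node 19→20
i=2 'c': node 20→21
i=3 'e': node 21→22
i=4 'a': node 22→8 (via fail)
i=5 'e': node 8→0 (via fail)
i=6 'a': node 0→8
i=7 'd': node 8→9
i=8 'a': node 9→8 (via fail)
i=9 'c': node 8→19 (via fail)
i=10 'e': node 19→0 (via fail)
i=11 'd': node 0→6
i=12 'c': node 6→7  ** P1@[11:12]
i=13 'd': node 7→6 (via fail)
i=14 'd': node 6→18  ** P4@[13:14]
i=15 'c': node 18→24  ** P1@[14:15],P7@[13:15]
i=16 'b': node 24→1 (via fail)  ** P5@[16:16]
i=17 'a': node 1→2
i=18 'd': node 2→3
i=19 'd': node 3→4  ** P4@[18:19]
i=20 'c': node 4→5  ** P0@[16:20],P1@[19:20],P7@[18:20]
i=21 'd': node 5→6 (via fail)
i=22 'd': node 6→18  ** P4@[21:22]
i=23 'b': node 18→13 (via fail)  ** P5@[23:23]
i=24 'e': node 13→0 (via fail)
i=25 'a': node 0→8
i=26 'a': node 8→8 (via fail)
i=27 'd': node 8→9
i=28 'd': node 9→18 (via fail)  ** P4@[27:28]
i=29 'a': node 18→8 (via fail)
i=30 'e': node 8→0 (via fail)
i=31 'd': node 0→6
i=32 'a': node 6→8 (via fail)
i=33 'e': node 8→0 (via fail)
i=34 'd': node 0→6
i=35 'd': node 6→18  ** P4@[34:35]
i=36 'b': node 18→13 (via fail)  ** P5@[36:36]
i=37 'a': node 13→2 (via fail)
i=38 'd': node 2→3
i=39 'd': node 3→4  ** P4@[38:39]
i=40 'c': node 4→5  ** P0@[36:40],P1@[39:40],P7@[38:40]
i=41 'd': node 5→6 (via fail)
i=42 'a': node 6→8 (via fail)
i=43 'd': node 8→9
i=44 'c': node 9→10  ** P1@[43:44]
i=45 'd': node 10→11
i=46 'b': node 11→12  ** P2@[42:46],P5@[46:46]
i=47 'd': node 12→6 (via fail)
i=48 'c': node 6→7  ** P1@[47:48]
i=49 'a': node 7→20 (via fail)
i=50 'c': node 20→21
i=51 'e': node 21→22
i=52 'b': node 22→23  ** P5@[52:52],P6@[48:52]
i=53 'd': node 23→6 (via fail)
i=54 'd': node 6→18  ** P4@[53:54]
i=55 'c': node 18→24  ** P1@[54:55],P7@[53:55]
i=56 'c': node 24→19 (via fail)
i=57 'b': node 19→1 (via fail)  ** P5@[57:57]
i=58 'd': node 1→6 (via fail)
i=59 'd': node 6→18  ** P4@[58:59]
i=60 'd': node 18→18 (via fail)  ** P4@[59:60]
i=61 'b': node 18→13 (via fail)  ** P5@[61:61]
i=62 'b': node 13→14  ** P5@[62:62]

Result: [[12,1],[14,4],[15,1],[15,7],[16,5],[19,4],[20,0],[20,1],[20,7],[22,4],[23,5],[28,4],[35,4],[36,5],[39,4],[40,0],[40,1],[40,7],[44,1],[46,2],[46,5],[48,1],[52,5],[52,6],[54,4],[55,1],[55,7],[57,5],[59,4],[60,4],[61,5],[62,5]]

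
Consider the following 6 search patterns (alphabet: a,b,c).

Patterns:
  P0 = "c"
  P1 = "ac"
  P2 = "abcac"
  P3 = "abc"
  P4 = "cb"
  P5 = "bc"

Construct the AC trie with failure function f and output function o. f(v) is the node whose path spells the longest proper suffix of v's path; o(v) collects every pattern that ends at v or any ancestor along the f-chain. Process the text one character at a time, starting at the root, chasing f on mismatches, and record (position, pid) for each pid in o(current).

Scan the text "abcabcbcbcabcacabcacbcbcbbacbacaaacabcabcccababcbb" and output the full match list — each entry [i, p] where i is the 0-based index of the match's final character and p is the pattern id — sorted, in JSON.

Build automaton:
Trie nodes:
  0='ε' goto a→2 b→9 c→1
  1='c' goto b→8  [P0 ends]
  2='a' goto b→4 c→3
  3='ac' goto ·  [P1 ends]
  4='ab' goto c→5
  5='abc' goto a→6  [P3 ends]
  6='abca' goto c→7
  7='abcac' goto ·  [P2 ends]
  8='cb' goto ·  [P4 ends]
  9='b' goto c→10
  10='bc' goto ·  [P5 ends]

Failure links (BFS by depth):
  fail(1) 'c': from fail(0)=0 chase 'c': 0 ⇒ 0;  out={0}∪out(0)={0}
  fail(2) 'a': from fail(0)=0 chase 'a': 0 ⇒ 0;  out=∅∪out(0)=∅
  fail(9) 'b': from fail(0)=0 chase 'b': 0 ⇒ 0;  out=∅∪out(0)=∅
  fail(3) 'ac': from fail(2)=0 chase 'c': 0 ⇒ 1;  out={1}∪out(1)={0,1}
  fail(4) 'ab': from fail(2)=0 chase 'b': 0 ⇒ 9;  out=∅∪out(9)=∅
  fail(8) 'cb': from fail(1)=0 chase 'b': 0 ⇒ 9;  out={4}∪out(9)={4}
  fail(10) 'bc': from fail(9)=0 chase 'c': 0 ⇒ 1;  out={5}∪out(1)={0,5}
  fail(5) 'abc': from fail(4)=9 chase 'c': 9 ⇒ 10;  out={3}∪out(10)={0,3,5}
  fail(6) 'abca': from fail(5)=10 chase 'a': 10→1→0 ⇒ 2;  out=∅∪out(2)=∅
  fail(7) 'abcac': from fail(6)=2 chase 'c': 2 ⇒ 3;  out={2}∪out(3)={0,1,2}

Scan:
i=0 'a': node 0→2
i=1 'b': node 2→4
i=2 'c': node 4→5  → match P0@[2:2],P3@[0:2],P5@[1:2]
i=3 'a': node 5→6
i=4 'b': node 6→4 ·f
i=5 'c': node 4→5  → match P0@[5:5],P3@[3:5],P5@[4:5]
i=6 'b': node 5→8 ·f  → match P4@[5:6]
i=7 'c': node 8→10 ·f  → match P0@[7:7],P5@[6:7]
i=8 'b': node 10→8 ·f  → match P4@[7:8]
i=9 'c': node 8→10 ·f  → match P0@[9:9],P5@[8:9]
i=10 'a': node 10→2 ·f
i=11 'b': node 2→4
i=12 'c': node 4→5  → match P0@[12:12],P3@[10:12],P5@[11:12]
i=13 'a': node 5→6
i=14 'c': node 6→7  → match P0@[14:14],P1@[13:14],P2@[10:14]
i=15 'a': node 7→2 ·f
i=16 'b': node 2→4
i=17 'c': node 4→5  → match P0@[17:17],P3@[15:17],P5@[16:17]
i=18 'a': node 5→6
i=19 'c': node 6→7  → match P0@[19:19],P1@[18:19],P2@[15:19]
i=20 'b': node 7→8 ·f  → match P4@[19:20]
i=21 'c': node 8→10 ·f  → match P0@[21:21],P5@[20:21]
i=22 'b': node 10→8 ·f  → match P4@[21:22]
i=23 'c': node 8→10 ·f  → match P0@[23:23],P5@[22:23]
i=24 'b': node 10→8 ·f  → match P4@[23:24]
i=25 'b': node 8→9 ·f
i=26 'a': node 9→2 ·f
i=27 'c': node 2→3  → match P0@[27:27],P1@[26:27]
i=28 'b': node 3→8 ·f  → match P4@[27:28]
i=29 'a': node 8→2 ·f
i=30 'c': node 2→3  → match P0@[30:30],P1@[29:30]
i=31 'a': node 3→2 ·f
i=32 'a': node 2→2 ·f
i=33 'a': node 2→2 ·f
i=34 'c': node 2→3  → match P0@[34:34],P1@[33:34]
i=35 'a': node 3→2 ·f
i=36 'b': node 2→4
i=37 'c': node 4→5  → match P0@[37:37],P3@[35:37],P5@[36:37]
i=38 'a': node 5→6
i=39 'b': node 6→4 ·f
i=40 'c': node 4→5  → match P0@[40:40],P3@[38:40],P5@[39:40]
i=41 'c': node 5→1 ·f  → match P0@[41:41]
i=42 'c': node 1→1 ·f  → match P0@[42:42]
i=43 'a': node 1→2 ·f
i=44 'b': node 2→4
i=45 'a': node 4→2 ·f
i=46 'b': node 2→4
i=47 'c': node 4→5  → match P0@[47:47],P3@[45:47],P5@[46:47]
i=48 'b': node 5→8 ·f  → match P4@[47:48]
i=49 'b': node 8→9 ·f

Result: [[2,0],[2,3],[2,5],[5,0],[5,3],[5,5],[6,4],[7,0],[7,5],[8,4],[9,0],[9,5],[12,0],[12,3],[12,5],[14,0],[14,1],[14,2],[17,0],[17,3],[17,5],[19,0],[19,1],[19,2],[20,4],[21,0],[21,5],[22,4],[23,0],[23,5],[24,4],[27,0],[27,1],[28,4],[30,0],[30,1],[34,0],[34,1],[37,0],[37,3],[37,5],[40,0],[40,3],[40,5],[41,0],[42,0],[47,0],[47,3],[47,5],[48,4]]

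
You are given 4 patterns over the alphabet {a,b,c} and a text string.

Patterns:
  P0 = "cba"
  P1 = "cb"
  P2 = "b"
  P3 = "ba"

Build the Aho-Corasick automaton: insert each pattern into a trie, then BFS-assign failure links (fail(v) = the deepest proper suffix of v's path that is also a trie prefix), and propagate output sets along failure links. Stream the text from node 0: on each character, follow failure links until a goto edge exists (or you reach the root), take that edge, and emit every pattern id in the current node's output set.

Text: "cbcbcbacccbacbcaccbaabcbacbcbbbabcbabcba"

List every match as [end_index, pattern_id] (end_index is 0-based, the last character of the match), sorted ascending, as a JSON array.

Build:
Trie nodes:
  0='ε' goto b→4 c→1
  1='c' goto b→2
  2='cb' goto a→3  [P1 ends]
  3='cba' goto ·  [P0 ends]
  4='b' goto a→5  [P2 ends]
  5='ba' goto ·  [P3 ends]

Failure links (BFS by depth):
  n1('c'): parent n0 fail=0; on 'c' 0 → fail=0;  out ∅∪∅=∅
  n4('b'): parent n0 fail=0; on 'b' 0 → fail=0;  out {2}∪∅={2}
  n2('cb'): parent n1 fail=0; on 'b' 0 → fail=4;  out {1}∪{2}={1,2}
  n5('ba'): parent n4 fail=0; on 'a' 0 → fail=0;  out {3}∪∅={3}
  n3('cba'): parent n2 fail=4; on 'a' 4 → fail=5;  out {0}∪{3}={0,3}

Run:
i=0 'c': node 0→1
i=1 'b': node 1→2  emit P1@[0:1],P2@[1:1]
i=2 'c': node 2→1 ·f
i=3 'b': node 1→2  emit P1@[2:3],P2@[3:3]
i=4 'c': node 2→1 ·f
i=5 'b': node 1→2  emit P1@[4:5],P2@[5:5]
i=6 'a': node 2→3  emit P0@[4:6],P3@[5:6]
i=7 'c': node 3→1 ·f
i=8 'c': node 1→1 ·f
i=9 'c': node 1→1 ·f
i=10 'b': node 1→2  emit P1@[9:10],P2@[10:10]
i=11 'a': node 2→3  emit P0@[9:11],P3@[10:11]
i=12 'c': node 3→1 ·f
i=13 'b': node 1→2  emit P1@[12:13],P2@[13:13]
i=14 'c': node 2→1 ·f
i=15 'a': node 1→0 ·f
i=16 'c': node 0→1
i=17 'c': node 1→1 ·f
i=18 'b': node 1→2  emit P1@[17:18],P2@[18:18]
i=19 'a': node 2→3  emit P0@[17:19],P3@[18:19]
i=20 'a': node 3→0 ·f
i=21 'b': node 0→4  emit P2@[21:21]
i=22 'c': node 4→1 ·f
i=23 'b': node 1→2  emit P1@[22:23],P2@[23:23]
i=24 'a': node 2→3  emit P0@[22:24],P3@[23:24]
i=25 'c': node 3→1 ·f
i=26 'b': node 1→2  emit P1@[25:26],P2@[26:26]
i=27 'c': node 2→1 ·f
i=28 'b': node 1→2  emit P1@[27:28],P2@[28:28]
i=29 'b': node 2→4 ·f  emit P2@[29:29]
i=30 'b': node 4→4 ·f  emit P2@[30:30]
i=31 'a': node 4→5  emit P3@[30:31]
i=32 'b': node 5→4 ·f  emit P2@[32:32]
i=33 'c': node 4→1 ·f
i=34 'b': node 1→2  emit P1@[33:34],P2@[34:34]
i=35 'a': node 2→3  emit P0@[33:35],P3@[34:35]
i=36 'b': node 3→4 ·f  emit P2@[36:36]
i=37 'c': node 4→1 ·f
i=38 'b': node 1→2  emit P1@[37:38],P2@[38:38]
i=39 'a': node 2→3  emit P0@[37:39],P3@[38:39]

Result: [[1,1],[1,2],[3,1],[3,2],[5,1],[5,2],[6,0],[6,3],[10,1],[10,2],[11,0],[11,3],[13,1],[13,2],[18,1],[18,2],[19,0],[19,3],[21,2],[23,1],[23,2],[24,0],[24,3],[26,1],[26,2],[28,1],[28,2],[29,2],[30,2],[31,3],[32,2],[34,1],[34,2],[35,0],[35,3],[36,2],[38,1],[38,2],[39,0],[39,3]]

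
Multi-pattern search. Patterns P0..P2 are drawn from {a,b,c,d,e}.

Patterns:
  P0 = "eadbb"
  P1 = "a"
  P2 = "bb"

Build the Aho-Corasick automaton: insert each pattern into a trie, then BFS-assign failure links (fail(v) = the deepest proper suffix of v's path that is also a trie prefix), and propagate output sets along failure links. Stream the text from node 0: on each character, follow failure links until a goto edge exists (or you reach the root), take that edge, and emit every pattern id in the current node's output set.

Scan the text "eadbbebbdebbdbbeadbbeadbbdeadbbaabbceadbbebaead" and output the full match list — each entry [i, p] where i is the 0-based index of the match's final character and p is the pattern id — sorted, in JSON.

Build automaton:
Trie nodes:
  n0 'ε': a→6 b→7 e→1
  n1 'e': a→2
  n2 'ea': d→3
  n3 'ead': b→4
  n4 'eadb': b→5
  n5 'eadbb': ·  ←P0
  n6 'a': ·  ←P1
  n7 'b': b→8
  n8 'bb': ·  ←P2

Failure links (BFS by depth):
  n1('e'): parent n0 fail=0; on 'e' 0 → fail=0;  out ∅∪∅=∅
  n6('a'): parent n0 fail=0; on 'a' 0 → fail=0;  out {1}∪∅={1}
  n7('b'): parent n0 fail=0; on 'b' 0 → fail=0;  out ∅∪∅=∅
  n2('ea'): parent n1 fail=0; on 'a' 0 → fail=6;  out ∅∪{1}={1}
  n8('bb'): parent n7 fail=0; on 'b' 0 → fail=7;  out {2}∪∅={2}
  n3('ead'): parent n2 fail=6; on 'd' 6→0 → fail=0;  out ∅∪∅=∅
  n4('eadb'): parent n3 fail=0; on 'b' 0 → fail=7;  out ∅∪∅=∅
  n5('eadbb'): parent n4 fail=7; on 'b' 7 → fail=8;  out {0}∪{2}={0,2}

Text stream:
[0] read 'e'  n0⇒n1
[1] read 'a'  n1⇒n2  emit P1@[1:1]
[2] read 'd'  n2⇒n3
[3] read 'b'  n3⇒n4
[4] read 'b'  n4⇒n5  emit P0@[0:4],P2@[3:4]
[5] read 'e'  n5⇒n1 (fail-walked)
[6] read 'b'  n1⇒n7 (fail-walked)
[7] read 'b'  n7⇒n8  emit P2@[6:7]
[8] read 'd'  n8⇒n0 (fail-walked)
[9] read 'e'  n0⇒n1
[10] read 'b'  n1⇒n7 (fail-walked)
[11] read 'b'  n7⇒n8  emit P2@[10:11]
[12] read 'd'  n8⇒n0 (fail-walked)
[13] read 'b'  n0⇒n7
[14] read 'b'  n7⇒n8  emit P2@[13:14]
[15] read 'e'  n8⇒n1 (fail-walked)
[16] read 'a'  n1⇒n2  emit P1@[16:16]
[17] read 'd'  n2⇒n3
[18] read 'b'  n3⇒n4
[19] read 'b'  n4⇒n5  emit P0@[15:19],P2@[18:19]
[20] read 'e'  n5⇒n1 (fail-walked)
[21] read 'a'  n1⇒n2  emit P1@[21:21]
[22] read 'd'  n2⇒n3
[23] read 'b'  n3⇒n4
[24] read 'b'  n4⇒n5  emit P0@[20:24],P2@[23:24]
[25] read 'd'  n5⇒n0 (fail-walked)
[26] read 'e'  n0⇒n1
[27] read 'a'  n1⇒n2  emit P1@[27:27]
[28] read 'd'  n2⇒n3
[29] read 'b'  n3⇒n4
[30] read 'b'  n4⇒n5  emit P0@[26:30],P2@[29:30]
[31] read 'a'  n5⇒n6 (fail-walked)  emit P1@[31:31]
[32] read 'a'  n6⇒n6 (fail-walked)  emit P1@[32:32]
[33] read 'b'  n6⇒n7 (fail-walked)
[34] read 'b'  n7⇒n8  emit P2@[33:34]
[35] read 'c'  n8⇒n0 (fail-walked)
[36] read 'e'  n0⇒n1
[37] read 'a'  n1⇒n2  emit P1@[37:37]
[38] read 'd'  n2⇒n3
[39] read 'b'  n3⇒n4
[40] read 'b'  n4⇒n5  emit P0@[36:40],P2@[39:40]
[41] read 'e'  n5⇒n1 (fail-walked)
[42] read 'b'  n1⇒n7 (fail-walked)
[43] read 'a'  n7⇒n6 (fail-walked)  emit P1@[43:43]
[44] read 'e'  n6⇒n1 (fail-walked)
[45] read 'a'  n1⇒n2  emit P1@[45:45]
[46] read 'd'  n2⇒n3

Result: [[1,1],[4,0],[4,2],[7,2],[11,2],[14,2],[16,1],[19,0],[19,2],[21,1],[24,0],[24,2],[27,1],[30,0],[30,2],[31,1],[32,1],[34,2],[37,1],[40,0],[40,2],[43,1],[45,1]]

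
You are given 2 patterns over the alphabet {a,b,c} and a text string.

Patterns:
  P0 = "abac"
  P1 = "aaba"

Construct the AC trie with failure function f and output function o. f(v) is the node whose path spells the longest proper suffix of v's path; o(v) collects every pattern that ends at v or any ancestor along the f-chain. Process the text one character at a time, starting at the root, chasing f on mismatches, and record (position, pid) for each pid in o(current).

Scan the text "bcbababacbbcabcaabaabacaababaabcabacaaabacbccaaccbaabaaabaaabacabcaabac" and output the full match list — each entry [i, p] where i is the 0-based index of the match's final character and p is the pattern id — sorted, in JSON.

Construct AC machine:
Trie (insert patterns):
  n0 'ε': a→1
  n1 'a': a→5 b→2
  n2 'ab': a→3
  n3 'aba': c→4
  n4 'abac': ·  ←P0
  n5 'aa': b→6
  n6 'aab': a→7
  n7 'aaba': ·  ←P1

BFS fail/out derivation:
  n1('a'): parent n0 fail=0; on 'a' 0 → fail=0;  out ∅∪∅=∅
  n2('ab'): parent n1 fail=0; on 'b' 0 → fail=0;  out ∅∪∅=∅
  n5('aa'): parent n1 fail=0; on 'a' 0 → fail=1;  out ∅∪∅=∅
  n3('aba'): parent n2 fail=0; on 'a' 0 → fail=1;  out ∅∪∅=∅
  n6('aab'): parent n5 fail=1; on 'b' 1 → fail=2;  out ∅∪∅=∅
  n4('abac'): parent n3 fail=1; on 'c' 1→0 → fail=0;  out {0}∪∅={0}
  n7('aaba'): parent n6 fail=2; on 'a' 2 → fail=3;  out {1}∪∅={1}

Text stream:
i=0 'b': node 0→0
i=1 'c': node 0→0
i=2 'b': node 0→0
i=3 'a': node 0→1
i=4 'b': node 1→2
i=5 'a': node 2→3
i=6 'b': node 3→2 (via fail)
i=7 'a': node 2→3
i=8 'c': node 3→4  ** P0@[5:8]
i=9 'b': node 4→0 (via fail)
i=10 'b': node 0→0
i=11 'c': node 0→0
i=12 'a': node 0→1
i=13 'b': node 1→2
i=14 'c': node 2→0 (via fail)
i=15 'a': node 0→1
i=16 'a': node 1→5
i=17 'b': node 5→6
i=18 'a': node 6→7  ** P1@[15:18]
i=19 'a': node 7→5 (via fail)
i=20 'b': node 5→6
i=21 'a': node 6→7  ** P1@[18:21]
i=22 'c': node 7→4 (via fail)  ** P0@[19:22]
i=23 'a': node 4→1 (via fail)
i=24 'a': node 1→5
i=25 'b': node 5→6
i=26 'a': node 6→7  ** P1@[23:26]
i=27 'b': node 7→2 (via fail)
i=28 'a': node 2→3
i=29 'a': node 3→5 (via fail)
i=30 'b': node 5→6
i=31 'c': node 6→0 (via fail)
i=32 'a': node 0→1
i=33 'b': node 1→2
i=34 'a': node 2→3
i=35 'c': node 3→4  ** P0@[32:35]
i=36 'a': node 4→1 (via fail)
i=37 'a': node 1→5
i=38 'a': node 5→5 (via fail)
i=39 'b': node 5→6
i=40 'a': node 6→7  ** P1@[37:40]
i=41 'c': node 7→4 (via fail)  ** P0@[38:41]
i=42 'b': node 4→0 (via fail)
i=43 'c': node 0→0
i=44 'c': node 0→0
i=45 'a': node 0→1
i=46 'a': node 1→5
i=47 'c': node 5→0 (via fail)
i=48 'c': node 0→0
i=49 'b': node 0→0
i=50 'a': node 0→1
i=51 'a': node 1→5
i=52 'b': node 5→6
i=53 'a': node 6→7  ** P1@[50:53]
i=54 'a': node 7→5 (via fail)
i=55 'a': node 5→5 (via fail)
i=56 'b': node 5→6
i=57 'a': node 6→7  ** P1@[54:57]
i=58 'a': node 7→5 (via fail)
i=59 'a': node 5→5 (via fail)
i=60 'b': node 5→6
i=61 'a': node 6→7  ** P1@[58:61]
i=62 'c': node 7→4 (via fail)  ** P0@[59:62]
i=63 'a': node 4→1 (via fail)
i=64 'b': node 1→2
i=65 'c': node 2→0 (via fail)
i=66 'a': node 0→1
i=67 'a': node 1→5
i=68 'b': node 5→6
i=69 'a': node 6→7  ** P1@[66:69]
i=70 'c': node 7→4 (via fail)  ** P0@[67:70]

All matches (sorted): [[8,0],[18,1],[21,1],[22,0],[26,1],[35,0],[40,1],[41,0],[53,1],[57,1],[61,1],[62,0],[69,1],[70,0]]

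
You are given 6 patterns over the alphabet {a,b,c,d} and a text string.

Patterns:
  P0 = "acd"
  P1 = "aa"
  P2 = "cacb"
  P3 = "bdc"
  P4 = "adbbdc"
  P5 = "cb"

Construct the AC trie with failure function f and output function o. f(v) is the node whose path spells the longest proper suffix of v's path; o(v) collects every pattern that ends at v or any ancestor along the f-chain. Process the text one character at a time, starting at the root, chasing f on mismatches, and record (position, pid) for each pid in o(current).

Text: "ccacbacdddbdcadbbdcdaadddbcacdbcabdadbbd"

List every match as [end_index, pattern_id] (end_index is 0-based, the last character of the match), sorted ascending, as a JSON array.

Construct AC machine:
Trie (insert patterns):
  0='ε' goto a→1 b→9 c→5
  1='a' goto a→4 c→2 d→12
  2='ac' goto d→3
  3='acd' goto ·  ←P0
  4='aa' goto ·  ←P1
  5='c' goto a→6 b→17
  6='ca' goto c→7
  7='cac' goto b→8
  8='cacb' goto ·  ←P2
  9='b' goto d→10
  10='bd' goto c→11
  11='bdc' goto ·  ←P3
  12='ad' goto b→13
  13='adb' goto b→14
  14='adbb' goto d→15
  15='adbbd' goto c→16
  16='adbbdc' goto ·  ←P4
  17='cb' goto ·  ←P5

BFS fail/out derivation:
  n1('a'): parent n0 fail=0; on 'a' 0 → fail=0;  out ∅∪∅=∅
  n5('c'): parent n0 fail=0; on 'c' 0 → fail=0;  out ∅∪∅=∅
  n9('b'): parent n0 fail=0; on 'b' 0 → fail=0;  out ∅∪∅=∅
  n2('ac'): parent n1 fail=0; on 'c' 0 → fail=5;  out ∅∪∅=∅
  n4('aa'): parent n1 fail=0; on 'a' 0 → fail=1;  out {1}∪∅={1}
  n6('ca'): parent n5 fail=0; on 'a' 0 → fail=1;  out ∅∪∅=∅
  n10('bd'): parent n9 fail=0; on 'd' 0 → fail=0;  out ∅∪∅=∅
  n12('ad'): parent n1 fail=0; on 'd' 0 → fail=0;  out ∅∪∅=∅
  n17('cb'): parent n5 fail=0; on 'b' 0 → fail=9;  out {5}∪∅={5}
  n3('acd'): parent n2 fail=5; on 'd' 5→0 → fail=0;  out {0}∪∅={0}
  n7('cac'): parent n6 fail=1; on 'c' 1 → fail=2;  out ∅∪∅=∅
  n11('bdc'): parent n10 fail=0; on 'c' 0 → fail=5;  out {3}∪∅={3}
  n13('adb'): parent n12 fail=0; on 'b' 0 → fail=9;  out ∅∪∅=∅
  n8('cacb'): parent n7 fail=2; on 'b' 2→5 → fail=17;  out {2}∪{5}={2,5}
  n14('adbb'): parent n13 fail=9; on 'b' 9→0 → fail=9;  out ∅∪∅=∅
  n15('adbbd'): parent n14 fail=9; on 'd' 9 → fail=10;  out ∅∪∅=∅
  n16('adbbdc'): parent n15 fail=10; on 'c' 10 → fail=11;  out {4}∪{3}={3,4}

Text stream:
pos 0 'c': at 5
pos 1 'c': at 5 (via fail)
pos 2 'a': at 6
pos 3 'c': at 7
pos 4 'b': at 8  → match P2@[1:4],P5@[3:4]
pos 5 'a': at 1 (via fail)
pos 6 'c': at 2
pos 7 'd': at 3  → match P0@[5:7]
pos 8 'd': at 0 (via fail)
pos 9 'd': at 0
pos 10 'b': at 9
pos 11 'd': at 10
pos 12 'c': at 11  → match P3@[10:12]
pos 13 'a': at 6 (via fail)
pos 14 'd': at 12 (via fail)
pos 15 'b': at 13
pos 16 'b': at 14
pos 17 'd': at 15
pos 18 'c': at 16  → match P3@[16:18],P4@[13:18]
pos 19 'd': at 0 (via fail)
pos 20 'a': at 1
pos 21 'a': at 4  → match P1@[20:21]
pos 22 'd': at 12 (via fail)
pos 23 'd': at 0 (via fail)
pos 24 'd': at 0
pos 25 'b': at 9
pos 26 'c': at 5 (via fail)
pos 27 'a': at 6
pos 28 'c': at 7
pos 29 'd': at 3 (via fail)  → match P0@[27:29]
pos 30 'b': at 9 (via fail)
pos 31 'c': at 5 (via fail)
pos 32 'a': at 6
pos 33 'b': at 9 (via fail)
pos 34 'd': at 10
pos 35 'a': at 1 (via fail)
pos 36 'd': at 12
pos 37 'b': at 13
pos 38 'b': at 14
pos 39 'd': at 15

All matches (sorted): [[4,2],[4,5],[7,0],[12,3],[18,3],[18,4],[21,1],[29,0]]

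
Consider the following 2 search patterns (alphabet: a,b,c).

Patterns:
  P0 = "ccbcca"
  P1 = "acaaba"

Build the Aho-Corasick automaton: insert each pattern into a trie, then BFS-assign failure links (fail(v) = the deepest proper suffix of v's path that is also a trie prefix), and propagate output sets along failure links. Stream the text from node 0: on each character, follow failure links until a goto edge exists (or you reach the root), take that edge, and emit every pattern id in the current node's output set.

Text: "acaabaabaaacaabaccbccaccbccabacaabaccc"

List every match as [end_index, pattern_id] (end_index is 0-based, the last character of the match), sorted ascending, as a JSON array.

Build:
Trie nodes:
  n0 'ε': a→7 c→1
  n1 'c': c→2
  n2 'cc': b→3
  n3 'ccb': c→4
  n4 'ccbc': c→5
  n5 'ccbcc': a→6
  n6 'ccbcca': ·  [P0 ends]
  n7 'a': c→8
  n8 'ac': a→9
  n9 'aca': a→10
  n10 'acaa': b→11
  n11 'acaab': a→12
  n12 'acaaba': ·  [P1 ends]

BFS fail/out derivation:
  fail(1) 'c': from fail(0)=0 chase 'c': 0 ⇒ 0;  out=∅∪out(0)=∅
  fail(7) 'a': from fail(0)=0 chase 'a': 0 ⇒ 0;  out=∅∪out(0)=∅
  fail(2) 'cc': from fail(1)=0 chase 'c': 0 ⇒ 1;  out=∅∪out(1)=∅
  fail(8) 'ac': from fail(7)=0 chase 'c': 0 ⇒ 1;  out=∅∪out(1)=∅
  fail(3) 'ccb': from fail(2)=1 chase 'b': 1→0 ⇒ 0;  out=∅∪out(0)=∅
  fail(9) 'aca': from fail(8)=1 chase 'a': 1→0 ⇒ 7;  out=∅∪out(7)=∅
  fail(4) 'ccbc': from fail(3)=0 chase 'c': 0 ⇒ 1;  out=∅∪out(1)=∅
  fail(10) 'acaa': from fail(9)=7 chase 'a': 7→0 ⇒ 7;  out=∅∪out(7)=∅
  fail(5) 'ccbcc': from fail(4)=1 chase 'c': 1 ⇒ 2;  out=∅∪out(2)=∅
  fail(11) 'acaab': from fail(10)=7 chase 'b': 7→0 ⇒ 0;  out=∅∪out(0)=∅
  fail(6) 'ccbcca': from fail(5)=2 chase 'a': 2→1→0 ⇒ 7;  out={0}∪out(7)={0}
  fail(12) 'acaaba': from fail(11)=0 chase 'a': 0 ⇒ 7;  out={1}∪out(7)={1}

Text stream:
[0] read 'a'  n0⇒n7
[1] read 'c'  n7⇒n8
[2] read 'a'  n8⇒n9
[3] read 'a'  n9⇒n10
[4] read 'b'  n10⇒n11
[5] read 'a'  n11⇒n12  → match P1@[0:5]
[6] read 'a'  n12⇒n7 (fail-walked)
[7] read 'b'  n7⇒n0 (fail-walked)
[8] read 'a'  n0⇒n7
[9] read 'a'  n7⇒n7 (fail-walked)
[10] read 'a'  n7⇒n7 (fail-walked)
[11] read 'c'  n7⇒n8
[12] read 'a'  n8⇒n9
[13] read 'a'  n9⇒n10
[14] read 'b'  n10⇒n11
[15] read 'a'  n11⇒n12  → match P1@[10:15]
[16] read 'c'  n12⇒n8 (fail-walked)
[17] read 'c'  n8⇒n2 (fail-walked)
[18] read 'b'  n2⇒n3
[19] read 'c'  n3⇒n4
[20] read 'c'  n4⇒n5
[21] read 'a'  n5⇒n6  → match P0@[16:21]
[22] read 'c'  n6⇒n8 (fail-walked)
[23] read 'c'  n8⇒n2 (fail-walked)
[24] read 'b'  n2⇒n3
[25] read 'c'  n3⇒n4
[26] read 'c'  n4⇒n5
[27] read 'a'  n5⇒n6  → match P0@[22:27]
[28] read 'b'  n6⇒n0 (fail-walked)
[29] read 'a'  n0⇒n7
[30] read 'c'  n7⇒n8
[31] read 'a'  n8⇒n9
[32] read 'a'  n9⇒n10
[33] read 'b'  n10⇒n11
[34] read 'a'  n11⇒n12  → match P1@[29:34]
[35] read 'c'  n12⇒n8 (fail-walked)
[36] read 'c'  n8⇒n2 (fail-walked)
[37] read 'c'  n2⇒n2 (fail-walked)

All matches (sorted): [[5,1],[15,1],[21,0],[27,0],[34,1]]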